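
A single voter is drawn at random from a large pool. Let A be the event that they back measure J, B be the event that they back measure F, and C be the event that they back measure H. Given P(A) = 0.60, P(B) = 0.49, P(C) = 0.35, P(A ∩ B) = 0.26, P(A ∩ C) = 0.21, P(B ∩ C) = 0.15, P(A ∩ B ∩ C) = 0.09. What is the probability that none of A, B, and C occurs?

By inclusion–exclusion:
P(A ∪ B ∪ C) = 0.60 + 0.49 + 0.35 − 0.26 − 0.21 − 0.15 + 0.09 = 0.91
P(none) = 1 − 0.91 = 0.09

0.09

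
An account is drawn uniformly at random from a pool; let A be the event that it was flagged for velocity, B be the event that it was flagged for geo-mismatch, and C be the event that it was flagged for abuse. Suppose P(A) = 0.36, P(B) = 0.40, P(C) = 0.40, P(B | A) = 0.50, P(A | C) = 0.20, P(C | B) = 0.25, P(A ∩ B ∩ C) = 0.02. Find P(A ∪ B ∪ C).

P(A ∩ B) = P(A)·P(B|A) = 0.36 × 0.50 = 0.18
P(A ∩ C) = P(C)·P(A|C) = 0.40 × 0.20 = 0.08
P(B ∩ C) = P(B)·P(C|B) = 0.40 × 0.25 = 0.10
P(A ∪ B ∪ C) = 0.36 + 0.40 + 0.40 − 0.18 − 0.08 − 0.10 + 0.02 = 0.82

0.82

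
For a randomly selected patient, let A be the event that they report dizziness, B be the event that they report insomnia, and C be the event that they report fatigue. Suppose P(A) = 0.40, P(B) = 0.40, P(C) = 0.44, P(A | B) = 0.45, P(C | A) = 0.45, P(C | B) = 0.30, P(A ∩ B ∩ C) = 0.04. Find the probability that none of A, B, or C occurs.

P(A ∩ B) = P(B)·P(A|B) = 0.40 × 0.45 = 0.18
P(A ∩ C) = P(A)·P(C|A) = 0.40 × 0.45 = 0.18
P(B ∩ C) = P(B)·P(C|B) = 0.40 × 0.30 = 0.12
Inclusion–exclusion gives
P(A ∪ B ∪ C) = 0.40 + 0.40 + 0.44 − 0.18 − 0.18 − 0.12 + 0.04 = 0.80
P(none) = 1 − 0.80 = 0.20

0.20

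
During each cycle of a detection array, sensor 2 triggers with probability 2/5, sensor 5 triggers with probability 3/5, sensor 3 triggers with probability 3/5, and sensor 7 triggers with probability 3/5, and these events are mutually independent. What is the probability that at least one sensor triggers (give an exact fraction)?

P(none) = (1 − 2/5) × (1 − 3/5) × (1 − 3/5) × (1 − 3/5) = 3/5 × 2/5 × 2/5 × 2/5 = 24/625
P(at least one) = 1 − 24/625 = 601/625

601/625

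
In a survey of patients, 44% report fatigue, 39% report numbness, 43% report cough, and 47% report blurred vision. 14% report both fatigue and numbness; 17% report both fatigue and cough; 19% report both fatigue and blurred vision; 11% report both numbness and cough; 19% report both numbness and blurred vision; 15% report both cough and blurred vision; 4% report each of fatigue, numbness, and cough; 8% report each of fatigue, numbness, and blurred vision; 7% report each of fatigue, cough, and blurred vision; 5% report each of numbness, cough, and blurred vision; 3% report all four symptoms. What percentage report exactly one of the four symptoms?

By inclusion–exclusion (exactly-one form):
P(exactly one) = 44 + 39 + 43 + 47 − 2·14 − 2·17 − 2·19 − 2·11 − 2·19 − 2·15 + 3·4 + 3·8 + 3·7 + 3·5 − 4·3 = 43%

43%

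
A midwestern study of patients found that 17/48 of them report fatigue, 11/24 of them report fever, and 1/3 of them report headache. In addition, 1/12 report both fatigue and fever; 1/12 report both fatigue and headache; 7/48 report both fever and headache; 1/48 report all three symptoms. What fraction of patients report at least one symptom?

41/48

P(≥1) = 17/48 + 11/24 + 1/3 − 1/12 − 1/12 − 7/48 + 1/48 = 41/48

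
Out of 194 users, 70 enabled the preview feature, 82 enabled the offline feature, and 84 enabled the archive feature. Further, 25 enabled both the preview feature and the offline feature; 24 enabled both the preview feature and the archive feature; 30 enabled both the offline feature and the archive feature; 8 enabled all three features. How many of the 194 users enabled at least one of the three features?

165

By inclusion–exclusion:
|at least one| = 70 + 82 + 84 − 25 − 24 − 30 + 8 = 165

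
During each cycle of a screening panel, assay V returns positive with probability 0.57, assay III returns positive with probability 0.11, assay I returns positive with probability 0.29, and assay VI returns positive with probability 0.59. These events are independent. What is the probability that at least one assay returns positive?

0.88859603

P(none) = (1 − 0.57) × (1 − 0.11) × (1 − 0.29) × (1 − 0.59) = 0.43 × 0.89 × 0.71 × 0.41 = 0.11140397
P(at least one) = 1 − 0.11140397 = 0.88859603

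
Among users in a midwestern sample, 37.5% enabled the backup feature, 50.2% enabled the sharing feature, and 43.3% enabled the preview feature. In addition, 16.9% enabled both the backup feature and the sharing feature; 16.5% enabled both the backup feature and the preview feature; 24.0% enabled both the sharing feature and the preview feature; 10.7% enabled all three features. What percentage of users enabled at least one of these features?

P(at least one) = 37.5 + 50.2 + 43.3 − 16.9 − 16.5 − 24.0 + 10.7 = 84.3%

84.3%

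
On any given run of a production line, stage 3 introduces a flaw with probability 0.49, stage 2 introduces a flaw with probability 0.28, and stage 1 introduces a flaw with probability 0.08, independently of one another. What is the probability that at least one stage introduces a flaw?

0.662176

P(none) = (1 − 0.49) × (1 − 0.28) × (1 − 0.08) = 0.51 × 0.72 × 0.92 = 0.337824
P(at least one) = 1 − 0.337824 = 0.662176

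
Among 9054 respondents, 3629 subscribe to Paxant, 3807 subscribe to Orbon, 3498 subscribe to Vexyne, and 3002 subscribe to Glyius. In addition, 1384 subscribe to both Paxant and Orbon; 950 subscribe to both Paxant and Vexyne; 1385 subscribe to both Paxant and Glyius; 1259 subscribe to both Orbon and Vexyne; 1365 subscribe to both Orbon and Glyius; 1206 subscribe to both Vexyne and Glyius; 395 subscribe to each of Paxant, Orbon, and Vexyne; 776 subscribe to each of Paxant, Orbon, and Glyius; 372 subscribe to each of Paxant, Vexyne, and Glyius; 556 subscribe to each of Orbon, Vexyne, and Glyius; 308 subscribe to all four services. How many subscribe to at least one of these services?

8178

By inclusion–exclusion:
|union| = 3629 + 3807 + 3498 + 3002 − 1384 − 950 − 1385 − 1259 − 1365 − 1206 + 395 + 776 + 372 + 556 − 308 = 8178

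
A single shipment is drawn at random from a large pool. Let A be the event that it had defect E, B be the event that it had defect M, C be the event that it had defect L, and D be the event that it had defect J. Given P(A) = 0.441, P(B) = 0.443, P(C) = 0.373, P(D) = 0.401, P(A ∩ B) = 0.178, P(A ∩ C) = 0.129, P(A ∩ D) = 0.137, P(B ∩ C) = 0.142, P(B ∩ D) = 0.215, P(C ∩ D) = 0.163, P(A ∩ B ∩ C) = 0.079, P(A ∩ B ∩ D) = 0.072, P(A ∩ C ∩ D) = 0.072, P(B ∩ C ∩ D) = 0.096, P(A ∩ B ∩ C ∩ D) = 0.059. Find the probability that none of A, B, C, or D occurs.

0.046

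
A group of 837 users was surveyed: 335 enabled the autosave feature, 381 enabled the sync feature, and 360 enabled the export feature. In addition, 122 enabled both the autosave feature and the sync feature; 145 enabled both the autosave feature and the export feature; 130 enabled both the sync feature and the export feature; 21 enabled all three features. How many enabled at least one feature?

700

Inclusion–exclusion gives
N(≥1) = 335 + 381 + 360 − 122 − 145 − 130 + 21 = 700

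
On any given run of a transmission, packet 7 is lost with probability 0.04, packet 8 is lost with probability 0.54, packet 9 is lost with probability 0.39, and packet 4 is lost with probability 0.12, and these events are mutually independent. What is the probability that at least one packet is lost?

Since the events are independent, P(none) is the product of the individual non-occurrence probabilities.
P(none) = (1 − 0.04) × (1 − 0.54) × (1 − 0.39) × (1 − 0.12) = 0.96 × 0.46 × 0.61 × 0.88 = 0.23705088
P(at least one) = 1 − 0.23705088 = 0.76294912

0.76294912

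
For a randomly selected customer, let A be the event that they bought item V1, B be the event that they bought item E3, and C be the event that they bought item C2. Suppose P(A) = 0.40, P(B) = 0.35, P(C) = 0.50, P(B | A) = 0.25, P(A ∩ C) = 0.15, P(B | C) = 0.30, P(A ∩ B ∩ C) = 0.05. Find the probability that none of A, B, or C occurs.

P(A ∩ B) = P(A)·P(B|A) = 0.40 × 0.25 = 0.10
P(B ∩ C) = P(C)·P(B|C) = 0.50 × 0.30 = 0.15
Inclusion–exclusion gives
P(A ∪ B ∪ C) = 0.40 + 0.35 + 0.50 − 0.10 − 0.15 − 0.15 + 0.05 = 0.90
P(none) = 1 − 0.90 = 0.10

0.10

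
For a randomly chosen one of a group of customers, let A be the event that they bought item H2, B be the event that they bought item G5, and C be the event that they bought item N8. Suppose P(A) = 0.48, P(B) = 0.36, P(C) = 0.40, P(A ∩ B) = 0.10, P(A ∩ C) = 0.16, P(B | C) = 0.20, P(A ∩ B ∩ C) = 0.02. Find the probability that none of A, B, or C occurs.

0.08

P(B ∩ C) = P(C)·P(B|C) = 0.40 × 0.20 = 0.08
Apply inclusion-exclusion:
P(A ∪ B ∪ C) = 0.48 + 0.36 + 0.40 − 0.10 − 0.16 − 0.08 + 0.02 = 0.92
P(none) = 1 − 0.92 = 0.08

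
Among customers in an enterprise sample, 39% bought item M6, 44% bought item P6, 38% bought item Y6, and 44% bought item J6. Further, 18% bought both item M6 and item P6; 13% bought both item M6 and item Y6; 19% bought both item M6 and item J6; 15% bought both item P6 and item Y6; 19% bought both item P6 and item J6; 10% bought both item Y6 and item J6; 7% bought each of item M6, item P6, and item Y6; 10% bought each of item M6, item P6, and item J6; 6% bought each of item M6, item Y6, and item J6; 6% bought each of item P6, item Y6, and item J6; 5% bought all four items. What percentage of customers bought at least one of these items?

95%

P(≥1) = 39 + 44 + 38 + 44 − 18 − 13 − 19 − 15 − 19 − 10 + 7 + 10 + 6 + 6 − 5 = 95%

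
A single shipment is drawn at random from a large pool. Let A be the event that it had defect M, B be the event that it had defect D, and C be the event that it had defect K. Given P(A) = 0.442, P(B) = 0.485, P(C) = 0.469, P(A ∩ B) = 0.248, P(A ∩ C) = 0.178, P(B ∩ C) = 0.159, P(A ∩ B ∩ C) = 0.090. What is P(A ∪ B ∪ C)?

By inclusion–exclusion:
P(A ∪ B ∪ C) = 0.442 + 0.485 + 0.469 − 0.248 − 0.178 − 0.159 + 0.090 = 0.901

0.901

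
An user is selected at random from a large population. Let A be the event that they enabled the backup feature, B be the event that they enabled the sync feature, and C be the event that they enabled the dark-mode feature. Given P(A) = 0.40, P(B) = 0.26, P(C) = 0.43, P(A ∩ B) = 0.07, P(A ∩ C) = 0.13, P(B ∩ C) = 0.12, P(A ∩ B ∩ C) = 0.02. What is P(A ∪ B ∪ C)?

0.79

P(A ∪ B ∪ C) = 0.40 + 0.26 + 0.43 − 0.07 − 0.13 − 0.12 + 0.02 = 0.79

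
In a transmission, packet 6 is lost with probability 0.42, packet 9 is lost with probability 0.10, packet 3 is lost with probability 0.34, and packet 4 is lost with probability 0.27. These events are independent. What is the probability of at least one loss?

P(none) = (1 − 0.42) × (1 − 0.10) × (1 − 0.34) × (1 − 0.27) = 0.58 × 0.90 × 0.66 × 0.73 = 0.2514996
P(at least one) = 1 − 0.2514996 = 0.7485004

0.7485004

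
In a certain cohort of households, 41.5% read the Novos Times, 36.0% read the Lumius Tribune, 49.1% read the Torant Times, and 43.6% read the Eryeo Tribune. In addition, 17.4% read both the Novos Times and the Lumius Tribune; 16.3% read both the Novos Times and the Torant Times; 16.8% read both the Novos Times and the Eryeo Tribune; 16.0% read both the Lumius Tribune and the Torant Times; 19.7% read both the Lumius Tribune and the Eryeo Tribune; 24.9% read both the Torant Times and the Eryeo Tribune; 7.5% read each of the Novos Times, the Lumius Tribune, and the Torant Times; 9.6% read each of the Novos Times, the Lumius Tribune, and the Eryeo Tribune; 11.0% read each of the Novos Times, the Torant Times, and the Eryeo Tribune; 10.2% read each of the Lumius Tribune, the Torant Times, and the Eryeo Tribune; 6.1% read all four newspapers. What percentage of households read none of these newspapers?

8.7%

Apply inclusion-exclusion:
P(at least one) = 41.5 + 36.0 + 49.1 + 43.6 − 17.4 − 16.3 − 16.8 − 16.0 − 19.7 − 24.9 + 7.5 + 9.6 + 11.0 + 10.2 − 6.1 = 91.3%
P(none) = 100% − 91.3% = 8.7%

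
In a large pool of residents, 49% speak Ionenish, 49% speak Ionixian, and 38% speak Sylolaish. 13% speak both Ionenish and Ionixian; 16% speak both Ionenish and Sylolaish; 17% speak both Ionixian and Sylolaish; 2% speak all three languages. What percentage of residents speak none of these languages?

8%

Apply inclusion-exclusion:
P(≥1) = 49 + 49 + 38 − 13 − 16 − 17 + 2 = 92%
P(none) = 100% − 92% = 8%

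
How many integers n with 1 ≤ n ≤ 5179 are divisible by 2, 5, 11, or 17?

3406

floor(5179/2) + floor(5179/5) + floor(5179/11) + floor(5179/17) − floor(5179/10) − floor(5179/22) − floor(5179/34) − floor(5179/55) − floor(5179/85) − floor(5179/187) + floor(5179/110) + floor(5179/170) + floor(5179/374) + floor(5179/935) − floor(5179/1870) = 2589 + 1035 + 470 + 304 − 517 − 235 − 152 − 94 − 60 − 27 + 47 + 30 + 13 + 5 − 2 = 3406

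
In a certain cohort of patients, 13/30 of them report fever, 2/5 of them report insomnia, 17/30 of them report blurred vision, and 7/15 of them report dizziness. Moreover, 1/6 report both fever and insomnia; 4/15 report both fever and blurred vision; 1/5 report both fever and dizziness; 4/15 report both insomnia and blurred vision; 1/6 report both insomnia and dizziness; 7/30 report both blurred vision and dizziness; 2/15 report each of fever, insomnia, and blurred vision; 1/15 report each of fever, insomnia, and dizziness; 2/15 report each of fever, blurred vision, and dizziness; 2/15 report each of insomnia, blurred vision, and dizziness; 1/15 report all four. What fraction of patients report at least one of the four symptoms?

By inclusion–exclusion:
P(at least one) = 13/30 + 2/5 + 17/30 + 7/15 − 1/6 − 4/15 − 1/5 − 4/15 − 1/6 − 7/30 + 2/15 + 1/15 + 2/15 + 2/15 − 1/15 = 29/30

29/30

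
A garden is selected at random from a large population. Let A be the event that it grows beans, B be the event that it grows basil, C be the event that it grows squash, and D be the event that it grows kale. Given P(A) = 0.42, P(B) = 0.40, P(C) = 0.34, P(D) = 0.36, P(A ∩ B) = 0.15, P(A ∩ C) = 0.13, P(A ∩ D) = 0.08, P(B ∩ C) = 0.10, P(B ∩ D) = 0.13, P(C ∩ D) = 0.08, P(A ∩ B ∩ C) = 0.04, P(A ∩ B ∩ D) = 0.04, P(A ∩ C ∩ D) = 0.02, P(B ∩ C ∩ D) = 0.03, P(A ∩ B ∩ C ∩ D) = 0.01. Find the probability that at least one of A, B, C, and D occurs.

0.97

By inclusion-exclusion,
P(A ∪ B ∪ C ∪ D) = 0.42 + 0.40 + 0.34 + 0.36 − 0.15 − 0.13 − 0.08 − 0.10 − 0.13 − 0.08 + 0.04 + 0.04 + 0.02 + 0.03 − 0.01 = 0.97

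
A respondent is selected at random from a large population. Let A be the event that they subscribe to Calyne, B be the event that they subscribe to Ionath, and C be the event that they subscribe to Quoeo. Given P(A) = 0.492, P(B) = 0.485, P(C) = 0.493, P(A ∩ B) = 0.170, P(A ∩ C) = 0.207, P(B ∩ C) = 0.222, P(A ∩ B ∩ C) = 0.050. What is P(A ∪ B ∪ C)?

P(A ∪ B ∪ C) = 0.492 + 0.485 + 0.493 − 0.170 − 0.207 − 0.222 + 0.050 = 0.921

0.921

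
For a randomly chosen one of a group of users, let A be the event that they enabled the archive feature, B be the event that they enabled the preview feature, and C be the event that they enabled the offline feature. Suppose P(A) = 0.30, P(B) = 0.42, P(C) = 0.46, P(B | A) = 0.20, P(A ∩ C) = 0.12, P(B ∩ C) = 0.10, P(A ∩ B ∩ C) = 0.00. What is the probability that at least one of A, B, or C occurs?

P(A ∩ B) = P(A)·P(B|A) = 0.30 × 0.20 = 0.06
Using inclusion–exclusion:
P(A ∪ B ∪ C) = 0.30 + 0.42 + 0.46 − 0.06 − 0.12 − 0.10 + 0.00 = 0.90

0.90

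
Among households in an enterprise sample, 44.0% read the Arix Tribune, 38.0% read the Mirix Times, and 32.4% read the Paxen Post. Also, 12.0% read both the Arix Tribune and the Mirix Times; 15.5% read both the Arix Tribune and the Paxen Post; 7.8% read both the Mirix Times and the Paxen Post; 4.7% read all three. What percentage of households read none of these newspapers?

P(at least one) = 44.0 + 38.0 + 32.4 − 12.0 − 15.5 − 7.8 + 4.7 = 83.8%
P(none) = 100% − 83.8% = 16.2%

16.2%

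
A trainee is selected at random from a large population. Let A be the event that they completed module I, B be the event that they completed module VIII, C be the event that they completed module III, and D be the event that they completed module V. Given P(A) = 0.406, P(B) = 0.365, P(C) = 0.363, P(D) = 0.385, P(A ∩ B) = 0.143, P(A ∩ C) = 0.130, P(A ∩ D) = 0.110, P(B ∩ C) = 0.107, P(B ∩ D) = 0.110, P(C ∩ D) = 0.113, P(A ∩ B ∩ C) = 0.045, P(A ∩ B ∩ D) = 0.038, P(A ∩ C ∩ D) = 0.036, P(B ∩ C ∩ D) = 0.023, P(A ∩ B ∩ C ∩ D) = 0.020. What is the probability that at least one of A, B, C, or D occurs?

0.928

Apply inclusion-exclusion:
P(A ∪ B ∪ C ∪ D) = 0.406 + 0.365 + 0.363 + 0.385 − 0.143 − 0.130 − 0.110 − 0.107 − 0.110 − 0.113 + 0.045 + 0.038 + 0.036 + 0.023 − 0.020 = 0.928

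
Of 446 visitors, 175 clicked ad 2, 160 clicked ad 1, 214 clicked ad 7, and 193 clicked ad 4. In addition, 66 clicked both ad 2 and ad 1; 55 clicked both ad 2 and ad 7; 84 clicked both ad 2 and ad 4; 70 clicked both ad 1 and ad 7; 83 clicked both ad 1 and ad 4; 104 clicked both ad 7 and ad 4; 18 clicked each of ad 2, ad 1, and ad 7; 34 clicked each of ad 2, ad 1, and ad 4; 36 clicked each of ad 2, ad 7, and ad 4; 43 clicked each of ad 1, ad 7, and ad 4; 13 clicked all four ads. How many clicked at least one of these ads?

|at least one| = 175 + 160 + 214 + 193 − 66 − 55 − 84 − 70 − 83 − 104 + 18 + 34 + 36 + 43 − 13 = 398

398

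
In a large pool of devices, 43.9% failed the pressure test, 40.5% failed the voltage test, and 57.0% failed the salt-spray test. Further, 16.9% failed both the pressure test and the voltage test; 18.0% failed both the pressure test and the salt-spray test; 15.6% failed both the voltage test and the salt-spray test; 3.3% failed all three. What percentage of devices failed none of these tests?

5.8%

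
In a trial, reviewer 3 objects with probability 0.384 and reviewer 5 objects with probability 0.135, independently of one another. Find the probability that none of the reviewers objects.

0.53284

P(none) = (1 − 0.384) × (1 − 0.135) = 0.616 × 0.865 = 0.53284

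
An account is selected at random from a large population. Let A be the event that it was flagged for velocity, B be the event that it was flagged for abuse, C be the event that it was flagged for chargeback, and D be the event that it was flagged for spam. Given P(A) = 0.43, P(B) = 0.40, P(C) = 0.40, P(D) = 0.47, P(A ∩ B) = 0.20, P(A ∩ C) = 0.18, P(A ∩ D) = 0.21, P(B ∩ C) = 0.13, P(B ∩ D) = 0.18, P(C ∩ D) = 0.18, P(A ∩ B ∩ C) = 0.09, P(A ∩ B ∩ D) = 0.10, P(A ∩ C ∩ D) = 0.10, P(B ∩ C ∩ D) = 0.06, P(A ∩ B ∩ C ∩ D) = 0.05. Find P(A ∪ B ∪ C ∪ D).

P(A ∪ B ∪ C ∪ D) = 0.43 + 0.40 + 0.40 + 0.47 − 0.20 − 0.18 − 0.21 − 0.13 − 0.18 − 0.18 + 0.09 + 0.10 + 0.10 + 0.06 − 0.05 = 0.92

0.92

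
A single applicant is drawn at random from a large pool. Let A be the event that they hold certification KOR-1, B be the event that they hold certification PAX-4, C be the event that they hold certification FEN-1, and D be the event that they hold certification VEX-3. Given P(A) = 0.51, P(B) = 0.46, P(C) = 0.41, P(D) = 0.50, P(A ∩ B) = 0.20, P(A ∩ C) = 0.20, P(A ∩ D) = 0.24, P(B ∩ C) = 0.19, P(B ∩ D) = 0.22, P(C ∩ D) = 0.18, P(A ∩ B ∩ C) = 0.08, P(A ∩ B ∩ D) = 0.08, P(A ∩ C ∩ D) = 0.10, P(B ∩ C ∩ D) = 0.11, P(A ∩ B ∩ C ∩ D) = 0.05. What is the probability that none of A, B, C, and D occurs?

P(A ∪ B ∪ C ∪ D) = 0.51 + 0.46 + 0.41 + 0.50 − 0.20 − 0.20 − 0.24 − 0.19 − 0.22 − 0.18 + 0.08 + 0.08 + 0.10 + 0.11 − 0.05 = 0.97
P(none) = 1 − 0.97 = 0.03

0.03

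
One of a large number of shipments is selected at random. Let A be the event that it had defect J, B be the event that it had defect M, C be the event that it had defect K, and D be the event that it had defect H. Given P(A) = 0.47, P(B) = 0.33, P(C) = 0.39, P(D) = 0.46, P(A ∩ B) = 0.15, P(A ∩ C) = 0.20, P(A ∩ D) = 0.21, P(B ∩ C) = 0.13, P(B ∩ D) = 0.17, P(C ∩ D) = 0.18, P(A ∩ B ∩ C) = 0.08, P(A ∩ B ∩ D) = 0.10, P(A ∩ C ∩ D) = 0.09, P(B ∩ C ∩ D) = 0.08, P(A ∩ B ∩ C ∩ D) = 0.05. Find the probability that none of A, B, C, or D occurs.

0.09

P(A ∪ B ∪ C ∪ D) = 0.47 + 0.33 + 0.39 + 0.46 − 0.15 − 0.20 − 0.21 − 0.13 − 0.17 − 0.18 + 0.08 + 0.10 + 0.09 + 0.08 − 0.05 = 0.91
P(none) = 1 − 0.91 = 0.09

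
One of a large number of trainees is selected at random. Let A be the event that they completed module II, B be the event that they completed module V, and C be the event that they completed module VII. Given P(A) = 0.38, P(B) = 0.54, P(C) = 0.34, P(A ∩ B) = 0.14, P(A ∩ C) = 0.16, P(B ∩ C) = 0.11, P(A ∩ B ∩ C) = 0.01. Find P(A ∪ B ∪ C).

Inclusion–exclusion gives
P(A ∪ B ∪ C) = 0.38 + 0.54 + 0.34 − 0.14 − 0.16 − 0.11 + 0.01 = 0.86

0.86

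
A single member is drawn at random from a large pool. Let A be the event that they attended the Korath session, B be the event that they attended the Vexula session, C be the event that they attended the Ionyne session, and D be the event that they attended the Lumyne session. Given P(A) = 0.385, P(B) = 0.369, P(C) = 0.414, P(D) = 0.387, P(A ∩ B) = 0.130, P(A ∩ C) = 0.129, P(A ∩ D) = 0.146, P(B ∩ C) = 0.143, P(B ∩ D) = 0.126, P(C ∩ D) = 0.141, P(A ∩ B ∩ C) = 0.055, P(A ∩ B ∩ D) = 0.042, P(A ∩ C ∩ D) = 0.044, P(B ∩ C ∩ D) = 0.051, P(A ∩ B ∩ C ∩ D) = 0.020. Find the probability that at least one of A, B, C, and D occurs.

0.912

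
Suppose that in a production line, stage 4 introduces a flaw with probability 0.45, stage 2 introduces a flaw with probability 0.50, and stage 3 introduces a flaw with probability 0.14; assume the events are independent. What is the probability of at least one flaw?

P(none) = (1 − 0.45) × (1 − 0.50) × (1 − 0.14) = 0.55 × 0.50 × 0.86 = 0.2365
P(at least one) = 1 − 0.2365 = 0.7635

0.7635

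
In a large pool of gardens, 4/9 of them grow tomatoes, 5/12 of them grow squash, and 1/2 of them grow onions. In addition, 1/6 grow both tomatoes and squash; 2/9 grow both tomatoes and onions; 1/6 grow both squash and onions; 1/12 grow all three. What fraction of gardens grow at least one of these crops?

By inclusion-exclusion,
P(at least one) = 4/9 + 5/12 + 1/2 − 1/6 − 2/9 − 1/6 + 1/12 = 8/9

8/9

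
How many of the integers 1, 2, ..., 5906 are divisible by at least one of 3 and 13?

2271

By inclusion-exclusion,
⌊5906/3⌋ + ⌊5906/13⌋ − ⌊5906/39⌋ = 1968 + 454 − 151 = 2271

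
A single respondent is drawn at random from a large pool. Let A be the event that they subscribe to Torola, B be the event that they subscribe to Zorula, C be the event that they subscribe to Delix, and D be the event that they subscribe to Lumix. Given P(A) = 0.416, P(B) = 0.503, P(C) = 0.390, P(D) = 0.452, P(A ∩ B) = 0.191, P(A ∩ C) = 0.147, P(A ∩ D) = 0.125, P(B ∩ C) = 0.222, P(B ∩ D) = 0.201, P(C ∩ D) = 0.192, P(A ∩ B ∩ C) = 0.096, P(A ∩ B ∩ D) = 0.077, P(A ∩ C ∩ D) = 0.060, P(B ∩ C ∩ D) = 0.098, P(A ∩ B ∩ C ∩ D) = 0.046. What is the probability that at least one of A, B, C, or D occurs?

Apply inclusion-exclusion:
P(A ∪ B ∪ C ∪ D) = 0.416 + 0.503 + 0.390 + 0.452 − 0.191 − 0.147 − 0.125 − 0.222 − 0.201 − 0.192 + 0.096 + 0.077 + 0.060 + 0.098 − 0.046 = 0.968

0.968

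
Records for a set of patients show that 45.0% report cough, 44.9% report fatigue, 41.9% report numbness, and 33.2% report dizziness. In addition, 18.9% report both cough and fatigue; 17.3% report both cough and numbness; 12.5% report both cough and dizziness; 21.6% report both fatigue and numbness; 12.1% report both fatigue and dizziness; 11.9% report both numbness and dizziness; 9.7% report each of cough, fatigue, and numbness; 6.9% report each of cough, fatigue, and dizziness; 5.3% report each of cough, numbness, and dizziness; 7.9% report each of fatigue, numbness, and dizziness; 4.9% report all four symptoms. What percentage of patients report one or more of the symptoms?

P(≥1) = 45.0 + 44.9 + 41.9 + 33.2 − 18.9 − 17.3 − 12.5 − 21.6 − 12.1 − 11.9 + 9.7 + 6.9 + 5.3 + 7.9 − 4.9 = 95.6%

95.6%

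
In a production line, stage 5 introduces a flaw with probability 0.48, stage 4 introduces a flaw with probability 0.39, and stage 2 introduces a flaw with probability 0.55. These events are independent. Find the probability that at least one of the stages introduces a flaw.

0.85726

Independence gives P(none) = ∏(1 − pᵢ).
P(none) = (1 − 0.48) × (1 − 0.39) × (1 − 0.55) = 0.52 × 0.61 × 0.45 = 0.14274
P(at least one) = 1 − 0.14274 = 0.85726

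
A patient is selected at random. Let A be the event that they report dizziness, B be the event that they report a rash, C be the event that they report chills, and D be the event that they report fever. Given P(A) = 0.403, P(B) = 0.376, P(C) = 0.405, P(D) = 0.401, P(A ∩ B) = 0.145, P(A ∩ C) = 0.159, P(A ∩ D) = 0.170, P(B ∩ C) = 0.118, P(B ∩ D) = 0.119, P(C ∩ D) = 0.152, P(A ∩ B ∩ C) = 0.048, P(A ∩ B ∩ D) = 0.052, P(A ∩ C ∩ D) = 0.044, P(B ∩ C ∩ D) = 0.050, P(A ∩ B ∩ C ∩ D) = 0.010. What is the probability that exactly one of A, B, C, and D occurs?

P(exactly one) = 0.403 + 0.376 + 0.405 + 0.401 − 2·0.145 − 2·0.159 − 2·0.170 − 2·0.118 − 2·0.119 − 2·0.152 + 3·0.048 + 3·0.052 + 3·0.044 + 3·0.050 − 4·0.010 = 0.401

0.401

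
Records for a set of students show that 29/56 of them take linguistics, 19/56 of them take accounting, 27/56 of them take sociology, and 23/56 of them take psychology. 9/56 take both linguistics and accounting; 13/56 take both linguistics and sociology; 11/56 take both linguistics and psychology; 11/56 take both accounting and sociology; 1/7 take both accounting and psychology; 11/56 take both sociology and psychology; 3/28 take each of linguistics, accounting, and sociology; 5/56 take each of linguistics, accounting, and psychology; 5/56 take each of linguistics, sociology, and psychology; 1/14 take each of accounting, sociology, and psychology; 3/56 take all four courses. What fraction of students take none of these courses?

Inclusion–exclusion gives
P(≥1) = 29/56 + 19/56 + 27/56 + 23/56 − 9/56 − 13/56 − 11/56 − 11/56 − 1/7 − 11/56 + 3/28 + 5/56 + 5/56 + 1/14 − 3/56 = 13/14
P(none) = 1 − 13/14 = 1/14

1/14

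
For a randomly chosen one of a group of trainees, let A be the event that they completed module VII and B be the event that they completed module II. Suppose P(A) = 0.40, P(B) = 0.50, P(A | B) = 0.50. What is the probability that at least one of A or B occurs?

P(A ∩ B) = P(B)·P(A|B) = 0.50 × 0.50 = 0.25
P(A ∪ B) = 0.40 + 0.50 − 0.25 = 0.65

0.65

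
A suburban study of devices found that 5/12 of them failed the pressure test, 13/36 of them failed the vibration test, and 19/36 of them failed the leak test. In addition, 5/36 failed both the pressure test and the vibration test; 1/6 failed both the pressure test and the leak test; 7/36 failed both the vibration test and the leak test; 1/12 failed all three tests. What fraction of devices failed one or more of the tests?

8/9

P(at least one) = 5/12 + 13/36 + 19/36 − 5/36 − 1/6 − 7/36 + 1/12 = 8/9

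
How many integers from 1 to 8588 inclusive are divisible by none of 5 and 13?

1717 + 660 − 132 = 2245
8588 − 2245 = 6343

6343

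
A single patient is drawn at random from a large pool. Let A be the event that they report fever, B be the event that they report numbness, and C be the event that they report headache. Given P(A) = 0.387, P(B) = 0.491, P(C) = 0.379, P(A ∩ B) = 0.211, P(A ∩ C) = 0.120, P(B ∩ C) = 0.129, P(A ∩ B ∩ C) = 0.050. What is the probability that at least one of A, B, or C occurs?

0.847

P(A ∪ B ∪ C) = 0.387 + 0.491 + 0.379 − 0.211 − 0.120 − 0.129 + 0.050 = 0.847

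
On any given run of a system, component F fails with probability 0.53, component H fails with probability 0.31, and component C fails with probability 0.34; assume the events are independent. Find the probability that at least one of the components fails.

Independence gives P(none) = ∏(1 − pᵢ).
P(none) = (1 − 0.53) × (1 − 0.31) × (1 − 0.34) = 0.47 × 0.69 × 0.66 = 0.214038
P(at least one) = 1 − 0.214038 = 0.785962

0.785962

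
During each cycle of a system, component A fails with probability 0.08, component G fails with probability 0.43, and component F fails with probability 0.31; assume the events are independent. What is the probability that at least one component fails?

0.638164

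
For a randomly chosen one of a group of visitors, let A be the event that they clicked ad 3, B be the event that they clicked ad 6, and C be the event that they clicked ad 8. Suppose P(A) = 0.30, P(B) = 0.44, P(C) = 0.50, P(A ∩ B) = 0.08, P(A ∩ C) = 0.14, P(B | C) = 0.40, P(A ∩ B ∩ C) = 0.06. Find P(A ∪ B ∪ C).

P(B ∩ C) = P(C)·P(B|C) = 0.50 × 0.40 = 0.20
By inclusion-exclusion,
P(A ∪ B ∪ C) = 0.30 + 0.44 + 0.50 − 0.08 − 0.14 − 0.20 + 0.06 = 0.88

0.88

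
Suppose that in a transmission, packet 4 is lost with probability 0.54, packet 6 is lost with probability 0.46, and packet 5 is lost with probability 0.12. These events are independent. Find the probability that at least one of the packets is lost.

P(none) = (1 − 0.54) × (1 − 0.46) × (1 − 0.12) = 0.46 × 0.54 × 0.88 = 0.218592
P(at least one) = 1 − 0.218592 = 0.781408

0.781408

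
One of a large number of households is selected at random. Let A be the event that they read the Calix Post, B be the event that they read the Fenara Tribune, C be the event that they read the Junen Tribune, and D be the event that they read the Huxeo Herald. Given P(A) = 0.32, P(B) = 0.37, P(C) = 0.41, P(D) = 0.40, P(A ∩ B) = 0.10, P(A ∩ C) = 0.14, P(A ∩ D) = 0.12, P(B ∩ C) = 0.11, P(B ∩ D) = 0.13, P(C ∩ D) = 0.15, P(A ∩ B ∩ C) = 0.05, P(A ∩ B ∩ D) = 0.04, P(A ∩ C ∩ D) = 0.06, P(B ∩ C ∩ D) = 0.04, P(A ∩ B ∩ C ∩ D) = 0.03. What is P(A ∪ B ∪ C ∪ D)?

0.91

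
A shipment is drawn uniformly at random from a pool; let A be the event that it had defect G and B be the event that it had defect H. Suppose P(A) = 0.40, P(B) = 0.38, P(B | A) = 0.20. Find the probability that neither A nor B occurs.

P(A ∩ B) = P(A)·P(B|A) = 0.40 × 0.20 = 0.08
P(A ∪ B) = 0.40 + 0.38 − 0.08 = 0.70
P(none) = 1 − 0.70 = 0.30

0.30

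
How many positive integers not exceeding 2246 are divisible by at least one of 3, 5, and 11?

Inclusion–exclusion gives
floor(2246/3) + floor(2246/5) + floor(2246/11) − floor(2246/15) − floor(2246/33) − floor(2246/55) + floor(2246/165) = 748 + 449 + 204 − 149 − 68 − 40 + 13 = 1157

1157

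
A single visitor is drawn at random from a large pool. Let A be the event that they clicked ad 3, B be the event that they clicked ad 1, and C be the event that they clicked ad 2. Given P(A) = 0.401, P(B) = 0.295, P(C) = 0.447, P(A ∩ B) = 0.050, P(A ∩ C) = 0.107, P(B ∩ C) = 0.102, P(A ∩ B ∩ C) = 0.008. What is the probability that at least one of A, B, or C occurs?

0.892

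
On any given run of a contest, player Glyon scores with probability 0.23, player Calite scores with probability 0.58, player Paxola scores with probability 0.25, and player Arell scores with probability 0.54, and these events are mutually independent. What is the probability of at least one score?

0.888427

P(none) = (1 − 0.23) × (1 − 0.58) × (1 − 0.25) × (1 − 0.54) = 0.77 × 0.42 × 0.75 × 0.46 = 0.111573
P(at least one) = 1 − 0.111573 = 0.888427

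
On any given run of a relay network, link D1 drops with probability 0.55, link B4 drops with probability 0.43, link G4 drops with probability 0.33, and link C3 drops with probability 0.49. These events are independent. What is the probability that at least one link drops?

Since the events are independent, P(none) is the product of the individual non-occurrence probabilities.
P(none) = (1 − 0.55) × (1 − 0.43) × (1 − 0.33) × (1 − 0.49) = 0.45 × 0.57 × 0.67 × 0.51 = 0.08764605
P(at least one) = 1 − 0.08764605 = 0.91235395

0.91235395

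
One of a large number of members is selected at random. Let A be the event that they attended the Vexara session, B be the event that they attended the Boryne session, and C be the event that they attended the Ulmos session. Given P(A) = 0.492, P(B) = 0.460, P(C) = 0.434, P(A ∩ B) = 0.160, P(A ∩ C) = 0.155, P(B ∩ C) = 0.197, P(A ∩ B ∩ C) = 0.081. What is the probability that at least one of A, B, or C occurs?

0.955

By inclusion-exclusion,
P(A ∪ B ∪ C) = 0.492 + 0.460 + 0.434 − 0.160 − 0.155 − 0.197 + 0.081 = 0.955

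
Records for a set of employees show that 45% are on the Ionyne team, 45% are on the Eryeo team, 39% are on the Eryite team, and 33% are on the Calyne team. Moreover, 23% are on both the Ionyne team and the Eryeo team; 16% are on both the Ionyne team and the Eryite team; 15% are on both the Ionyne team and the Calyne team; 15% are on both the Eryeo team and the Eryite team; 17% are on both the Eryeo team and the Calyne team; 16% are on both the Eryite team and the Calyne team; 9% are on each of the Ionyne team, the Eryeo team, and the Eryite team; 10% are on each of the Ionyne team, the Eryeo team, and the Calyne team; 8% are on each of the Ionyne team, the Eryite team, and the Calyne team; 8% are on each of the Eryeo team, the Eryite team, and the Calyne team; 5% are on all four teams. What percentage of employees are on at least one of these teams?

P(≥1) = 45 + 45 + 39 + 33 − 23 − 16 − 15 − 15 − 17 − 16 + 9 + 10 + 8 + 8 − 5 = 90%

90%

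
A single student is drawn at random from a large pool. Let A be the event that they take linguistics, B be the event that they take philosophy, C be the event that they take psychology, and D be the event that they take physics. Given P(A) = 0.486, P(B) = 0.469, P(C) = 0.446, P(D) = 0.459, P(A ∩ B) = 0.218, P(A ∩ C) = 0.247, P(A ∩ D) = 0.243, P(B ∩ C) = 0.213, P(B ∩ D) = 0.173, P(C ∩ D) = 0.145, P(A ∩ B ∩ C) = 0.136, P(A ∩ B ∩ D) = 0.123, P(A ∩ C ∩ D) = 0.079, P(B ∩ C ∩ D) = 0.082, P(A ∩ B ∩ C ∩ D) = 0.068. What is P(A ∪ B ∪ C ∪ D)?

0.973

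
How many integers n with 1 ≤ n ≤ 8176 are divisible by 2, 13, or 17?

4624

By inclusion–exclusion:
4088 + 628 + 480 − 314 − 240 − 36 + 18 = 4624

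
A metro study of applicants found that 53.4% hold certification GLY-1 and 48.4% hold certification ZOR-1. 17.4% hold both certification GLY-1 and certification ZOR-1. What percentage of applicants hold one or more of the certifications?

84.4%

By inclusion-exclusion,
P(at least one) = 53.4 + 48.4 − 17.4 = 84.4%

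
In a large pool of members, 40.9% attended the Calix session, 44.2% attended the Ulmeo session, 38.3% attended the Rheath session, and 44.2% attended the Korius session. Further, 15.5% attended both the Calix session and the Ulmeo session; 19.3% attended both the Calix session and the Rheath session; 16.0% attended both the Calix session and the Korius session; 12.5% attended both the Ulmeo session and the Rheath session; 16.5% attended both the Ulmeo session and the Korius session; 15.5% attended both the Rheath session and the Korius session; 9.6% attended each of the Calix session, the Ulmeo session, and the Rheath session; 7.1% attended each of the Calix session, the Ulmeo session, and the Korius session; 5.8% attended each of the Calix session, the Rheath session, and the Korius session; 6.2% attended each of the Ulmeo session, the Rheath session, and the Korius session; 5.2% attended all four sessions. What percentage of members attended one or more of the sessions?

P(≥1) = 40.9 + 44.2 + 38.3 + 44.2 − 15.5 − 19.3 − 16.0 − 12.5 − 16.5 − 15.5 + 9.6 + 7.1 + 5.8 + 6.2 − 5.2 = 95.8%

95.8%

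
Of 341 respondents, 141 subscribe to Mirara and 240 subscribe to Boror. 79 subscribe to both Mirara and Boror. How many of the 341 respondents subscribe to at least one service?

Inclusion–exclusion gives
N(≥1) = 141 + 240 − 79 = 302

302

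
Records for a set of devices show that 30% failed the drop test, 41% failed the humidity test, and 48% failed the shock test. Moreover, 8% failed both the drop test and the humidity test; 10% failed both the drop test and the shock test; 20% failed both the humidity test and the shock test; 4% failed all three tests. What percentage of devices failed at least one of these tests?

85%

By inclusion-exclusion,
P(union) = 30 + 41 + 48 − 8 − 10 − 20 + 4 = 85%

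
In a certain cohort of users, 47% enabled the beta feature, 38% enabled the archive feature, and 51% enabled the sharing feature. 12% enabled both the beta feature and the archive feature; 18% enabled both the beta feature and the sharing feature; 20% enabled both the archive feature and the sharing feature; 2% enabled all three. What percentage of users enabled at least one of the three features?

88%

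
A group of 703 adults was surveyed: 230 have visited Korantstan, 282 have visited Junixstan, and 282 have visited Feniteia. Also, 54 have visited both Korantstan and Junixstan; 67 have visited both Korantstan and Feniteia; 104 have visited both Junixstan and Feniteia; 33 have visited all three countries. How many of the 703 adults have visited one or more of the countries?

602

By inclusion–exclusion:
|at least one| = 230 + 282 + 282 − 54 − 67 − 104 + 33 = 602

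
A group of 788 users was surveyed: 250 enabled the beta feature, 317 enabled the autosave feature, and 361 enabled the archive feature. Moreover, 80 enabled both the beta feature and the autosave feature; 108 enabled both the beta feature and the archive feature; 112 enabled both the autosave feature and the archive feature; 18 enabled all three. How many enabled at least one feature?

Apply inclusion-exclusion:
N(≥1) = 250 + 317 + 361 − 80 − 108 − 112 + 18 = 646

646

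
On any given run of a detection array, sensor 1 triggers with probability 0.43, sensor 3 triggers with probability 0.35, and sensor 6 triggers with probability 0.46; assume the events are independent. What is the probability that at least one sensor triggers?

0.79993

P(none) = (1 − 0.43) × (1 − 0.35) × (1 − 0.46) = 0.57 × 0.65 × 0.54 = 0.20007
P(at least one) = 1 − 0.20007 = 0.79993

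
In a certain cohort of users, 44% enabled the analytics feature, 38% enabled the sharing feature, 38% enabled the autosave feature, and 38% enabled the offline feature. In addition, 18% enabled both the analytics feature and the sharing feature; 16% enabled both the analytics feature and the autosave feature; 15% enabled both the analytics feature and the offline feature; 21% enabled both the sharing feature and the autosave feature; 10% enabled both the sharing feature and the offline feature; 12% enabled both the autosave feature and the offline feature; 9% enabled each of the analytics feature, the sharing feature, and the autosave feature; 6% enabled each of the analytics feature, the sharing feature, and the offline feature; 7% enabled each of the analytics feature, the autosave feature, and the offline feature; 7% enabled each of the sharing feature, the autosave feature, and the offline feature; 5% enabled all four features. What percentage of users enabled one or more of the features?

90%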